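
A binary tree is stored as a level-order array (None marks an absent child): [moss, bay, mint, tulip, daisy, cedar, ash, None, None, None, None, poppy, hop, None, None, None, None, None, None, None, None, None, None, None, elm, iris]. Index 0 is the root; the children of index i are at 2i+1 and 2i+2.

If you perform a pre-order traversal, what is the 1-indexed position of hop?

Pre-order visits the node, then its left subtree, then its right subtree.
Visit moss.
At moss: go left to bay.
  Visit bay.
  At bay: go left to tulip.
    tulip is a leaf — visit tulip.
  At bay: go right to daisy.
    daisy is a leaf — visit daisy.
At moss: go right to mint.
  Visit mint.
  At mint: go left to cedar.
    Visit cedar.
    At cedar: go left to poppy.
      Visit poppy.
      At poppy: no left child.
      At poppy: go right to elm.
        elm is a leaf — visit elm.
    At cedar: go right to hop.
      Visit hop.
      At hop: go left to iris.
        iris is a leaf — visit iris.
      At hop: no right child.
  At mint: go right to ash.
    ash is a leaf — visit ash.
Full pre-order sequence: moss, bay, tulip, daisy, mint, cedar, poppy, elm, hop, iris, ash.

9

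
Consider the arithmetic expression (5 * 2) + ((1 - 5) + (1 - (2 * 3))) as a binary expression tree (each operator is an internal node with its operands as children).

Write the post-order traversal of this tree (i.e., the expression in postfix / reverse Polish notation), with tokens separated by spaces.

Post-order on an expression tree gives postfix notation: for each operator, emit left operand, right operand, then the operator.

5 2 * 1 5 - 1 2 3 * - + +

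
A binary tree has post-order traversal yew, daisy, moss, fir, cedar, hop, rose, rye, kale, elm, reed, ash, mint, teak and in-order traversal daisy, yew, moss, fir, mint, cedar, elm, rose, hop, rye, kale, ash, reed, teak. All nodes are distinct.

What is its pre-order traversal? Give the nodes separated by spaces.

teak mint fir moss daisy yew ash elm cedar kale rye rose hop reed

The last element of post-order is the root; it splits in-order into left and right subtrees.
Root teak: left subtree has 13 nodes {daisy, yew, moss, fir, mint, cedar, elm, rose, hop, rye, kale, ash, reed}, right has 0 { }.
  Root mint: left subtree has 4 nodes {daisy, yew, moss, fir}, right has 8 {cedar, elm, rose, hop, rye, kale, ash, reed}.
    Root fir: left subtree has 3 nodes {daisy, yew, moss}, right has 0 { }.
      Root moss: left subtree has 2 nodes {daisy, yew}, right has 0 { }.
        Root daisy: left subtree has 0 nodes { }, right has 1 {yew}.
    Root ash: left subtree has 6 nodes {cedar, elm, rose, hop, rye, kale}, right has 1 {reed}.
      Root elm: left subtree has 1 node {cedar}, right has 4 {rose, hop, rye, kale}.
        Root kale: left subtree has 3 nodes {rose, hop, rye}, right has 0 { }.
          Root rye: left subtree has 2 nodes {rose, hop}, right has 0 { }.
            Root rose: left subtree has 0 nodes { }, right has 1 {hop}.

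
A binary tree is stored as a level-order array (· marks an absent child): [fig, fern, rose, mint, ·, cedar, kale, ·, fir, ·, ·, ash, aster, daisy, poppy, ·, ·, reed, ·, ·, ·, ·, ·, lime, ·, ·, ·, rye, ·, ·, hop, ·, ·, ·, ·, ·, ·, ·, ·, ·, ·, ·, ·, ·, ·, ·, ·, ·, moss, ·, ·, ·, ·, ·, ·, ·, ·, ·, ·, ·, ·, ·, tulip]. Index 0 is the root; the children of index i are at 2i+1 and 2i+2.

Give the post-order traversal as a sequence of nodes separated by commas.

reed, fir, mint, fern, moss, lime, ash, aster, cedar, rye, daisy, tulip, hop, poppy, kale, rose, fig

Post-order visits the left subtree, then the right subtree, then the node.
At fig: go left to fern.
  At fern: go left to mint.
    At mint: no left child.
    At mint: go right to fir.
      At fir: go left to reed.
        reed is a leaf — visit reed.
      At fir: no right child.
      Visit fir.
    Visit mint.
  At fern: no right child.
  Visit fern.
At fig: go right to rose.
  At rose: go left to cedar.
    At cedar: go left to ash.
      At ash: go left to lime.
        At lime: no left child.
        At lime: go right to moss.
          moss is a leaf — visit moss.
        Visit lime.
      At ash: no right child.
      Visit ash.
    At cedar: go right to aster.
      aster is a leaf — visit aster.
    Visit cedar.
  At rose: go right to kale.
    At kale: go left to daisy.
      At daisy: go left to rye.
        rye is a leaf — visit rye.
      At daisy: no right child.
      Visit daisy.
    At kale: go right to poppy.
      At poppy: no left child.
      At poppy: go right to hop.
        At hop: no left child.
        At hop: go right to tulip.
          tulip is a leaf — visit tulip.
        Visit hop.
      Visit poppy.
    Visit kale.
  Visit rose.
Visit fig.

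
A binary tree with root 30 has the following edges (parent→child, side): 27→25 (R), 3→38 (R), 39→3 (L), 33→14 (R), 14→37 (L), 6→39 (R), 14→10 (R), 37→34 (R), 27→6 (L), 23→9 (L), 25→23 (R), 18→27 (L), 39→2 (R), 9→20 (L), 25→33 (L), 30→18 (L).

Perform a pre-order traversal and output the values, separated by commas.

30, 18, 27, 6, 39, 3, 38, 2, 25, 33, 14, 37, 34, 10, 23, 9, 20

Pre-order visits the node, then its left subtree, then its right subtree.
Visit 30.
At 30: go left to 18.
  Visit 18.
  At 18: go left to 27.
    Visit 27.
    At 27: go left to 6.
      Visit 6.
      At 6: no left child.
      At 6: go right to 39.
        Visit 39.
        At 39: go left to 3.
          Visit 3.
          At 3: no left child.
          At 3: go right to 38.
            38 is a leaf — visit 38.
        At 39: go right to 2.
          2 is a leaf — visit 2.
    At 27: go right to 25.
      Visit 25.
      At 25: go left to 33.
        Visit 33.
        At 33: no left child.
        At 33: go right to 14.
          Visit 14.
          At 14: go left to 37.
            Visit 37.
            At 37: no left child.
            At 37: go right to 34.
              34 is a leaf — visit 34.
          At 14: go right to 10.
            10 is a leaf — visit 10.
      At 25: go right to 23.
        Visit 23.
        At 23: go left to 9.
          Visit 9.
          At 9: go left to 20.
            20 is a leaf — visit 20.
          At 9: no right child.
        At 23: no right child.
  At 18: no right child.
At 30: no right child.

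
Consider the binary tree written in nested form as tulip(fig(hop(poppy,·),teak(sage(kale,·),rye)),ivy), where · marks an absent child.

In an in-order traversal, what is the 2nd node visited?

hop

In-order visits the left subtree, then the node, then the right subtree.
At tulip: go left to fig.
  At fig: go left to hop.
    At hop: go left to poppy.
      poppy is a leaf — visit poppy.
    Visit hop.
    At hop: no right child.
  Visit fig.
  At fig: go right to teak.
    At teak: go left to sage.
      At sage: go left to kale.
        kale is a leaf — visit kale.
      Visit sage.
      At sage: no right child.
    Visit teak.
    At teak: go right to rye.
      rye is a leaf — visit rye.
Visit tulip.
At tulip: go right to ivy.
  ivy is a leaf — visit ivy.
Full in-order sequence: poppy, hop, fig, kale, sage, teak, rye, tulip, ivy.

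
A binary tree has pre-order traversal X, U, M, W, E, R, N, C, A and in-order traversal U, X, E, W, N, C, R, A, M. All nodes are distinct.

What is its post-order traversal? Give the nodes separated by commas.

U, E, C, N, A, R, W, M, X

The first element of pre-order is the root; it splits in-order into left and right subtrees.
Root X: left subtree has 1 node {U}, right has 7 {E, W, N, C, R, A, M}.
  Root M: left subtree has 6 nodes {E, W, N, C, R, A}, right has 0 { }.
    Root W: left subtree has 1 node {E}, right has 4 {N, C, R, A}.
      Root R: left subtree has 2 nodes {N, C}, right has 1 {A}.
        Root N: left subtree has 0 nodes { }, right has 1 {C}.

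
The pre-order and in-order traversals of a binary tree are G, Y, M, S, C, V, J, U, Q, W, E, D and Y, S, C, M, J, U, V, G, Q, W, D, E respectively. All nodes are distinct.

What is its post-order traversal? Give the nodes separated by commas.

C, S, U, J, V, M, Y, D, E, W, Q, G

The first element of pre-order is the root; it splits in-order into left and right subtrees.
Root G: left subtree has 7 nodes {Y, S, C, M, J, U, V}, right has 4 {Q, W, D, E}.
  Root Y: left subtree has 0 nodes { }, right has 6 {S, C, M, J, U, V}.
    Root M: left subtree has 2 nodes {S, C}, right has 3 {J, U, V}.
      Root S: left subtree has 0 nodes { }, right has 1 {C}.
      Root V: left subtree has 2 nodes {J, U}, right has 0 { }.
        Root J: left subtree has 0 nodes { }, right has 1 {U}.
  Root Q: left subtree has 0 nodes { }, right has 3 {W, D, E}.
    Root W: left subtree has 0 nodes { }, right has 2 {D, E}.
      Root E: left subtree has 1 node {D}, right has 0 { }.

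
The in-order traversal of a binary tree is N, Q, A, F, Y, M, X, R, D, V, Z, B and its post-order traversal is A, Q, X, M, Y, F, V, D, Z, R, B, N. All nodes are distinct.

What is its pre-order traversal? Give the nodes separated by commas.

N, B, R, F, Q, A, Y, M, X, Z, D, V

The last element of post-order is the root; it splits in-order into left and right subtrees.
Root N: left subtree has 0 nodes { }, right has 11 {Q, A, F, Y, M, X, R, D, V, Z, B}.
  Root B: left subtree has 10 nodes {Q, A, F, Y, M, X, R, D, V, Z}, right has 0 { }.
    Root R: left subtree has 6 nodes {Q, A, F, Y, M, X}, right has 3 {D, V, Z}.
      Root F: left subtree has 2 nodes {Q, A}, right has 3 {Y, M, X}.
        Root Q: left subtree has 0 nodes { }, right has 1 {A}.
        Root Y: left subtree has 0 nodes { }, right has 2 {M, X}.
          Root M: left subtree has 0 nodes { }, right has 1 {X}.
      Root Z: left subtree has 2 nodes {D, V}, right has 0 { }.
        Root D: left subtree has 0 nodes { }, right has 1 {V}.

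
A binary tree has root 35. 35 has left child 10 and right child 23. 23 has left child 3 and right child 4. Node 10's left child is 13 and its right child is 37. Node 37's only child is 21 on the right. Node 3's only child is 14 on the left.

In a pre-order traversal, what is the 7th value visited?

3

Pre-order visits the node, then its left subtree, then its right subtree.
Visit 35.
At 35: go left to 10.
  Visit 10.
  At 10: go left to 13.
    13 is a leaf — visit 13.
  At 10: go right to 37.
    Visit 37.
    At 37: no left child.
    At 37: go right to 21.
      21 is a leaf — visit 21.
At 35: go right to 23.
  Visit 23.
  At 23: go left to 3.
    Visit 3.
    At 3: go left to 14.
      14 is a leaf — visit 14.
    At 3: no right child.
  At 23: go right to 4.
    4 is a leaf — visit 4.
Full pre-order sequence: 35, 10, 13, 37, 21, 23, 3, 14, 4.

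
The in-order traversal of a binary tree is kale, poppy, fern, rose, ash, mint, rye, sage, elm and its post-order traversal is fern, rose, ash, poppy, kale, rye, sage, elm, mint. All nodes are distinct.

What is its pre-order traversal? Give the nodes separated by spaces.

The last element of post-order is the root; it splits in-order into left and right subtrees.
Root mint: left subtree has 5 nodes {kale, poppy, fern, rose, ash}, right has 3 {rye, sage, elm}.
  Root kale: left subtree has 0 nodes { }, right has 4 {poppy, fern, rose, ash}.
    Root poppy: left subtree has 0 nodes { }, right has 3 {fern, rose, ash}.
      Root ash: left subtree has 2 nodes {fern, rose}, right has 0 { }.
        Root rose: left subtree has 1 node {fern}, right has 0 { }.
  Root elm: left subtree has 2 nodes {rye, sage}, right has 0 { }.
    Root sage: left subtree has 1 node {rye}, right has 0 { }.

mint kale poppy ash rose fern elm sage rye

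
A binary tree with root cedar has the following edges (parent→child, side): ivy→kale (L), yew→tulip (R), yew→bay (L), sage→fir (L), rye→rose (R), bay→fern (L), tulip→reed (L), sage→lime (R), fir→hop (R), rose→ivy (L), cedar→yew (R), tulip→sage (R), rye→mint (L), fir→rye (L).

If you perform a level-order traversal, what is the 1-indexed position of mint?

12

Level-order visits nodes level by level from the root, left to right within each level.
Level 0: cedar
Level 1: yew
Level 2: bay, tulip
Level 3: fern, reed, sage
Level 4: fir, lime
Level 5: rye, hop
Level 6: mint, rose
Level 7: ivy
Level 8: kale
Full level-order sequence: cedar, yew, bay, tulip, fern, reed, sage, fir, lime, rye, hop, mint, rose, ivy, kale.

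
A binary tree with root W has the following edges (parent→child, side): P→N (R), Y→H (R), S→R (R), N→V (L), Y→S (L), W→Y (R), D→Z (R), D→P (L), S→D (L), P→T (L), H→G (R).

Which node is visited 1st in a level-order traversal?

W

Level-order visits nodes level by level from the root, left to right within each level.
Level 0: W
Level 1: Y
Level 2: S, H
Level 3: D, R, G
Level 4: P, Z
Level 5: T, N
Level 6: V
Full level-order sequence: W, Y, S, H, D, R, G, P, Z, T, N, V.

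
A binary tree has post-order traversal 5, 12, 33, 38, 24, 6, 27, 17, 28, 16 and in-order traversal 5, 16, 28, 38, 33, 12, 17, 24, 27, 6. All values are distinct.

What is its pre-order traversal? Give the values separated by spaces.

16 5 28 17 38 33 12 27 24 6

The last element of post-order is the root; it splits in-order into left and right subtrees.
Root 16: left subtree has 1 node {5}, right has 8 {28, 38, 33, 12, 17, 24, 27, 6}.
  Root 28: left subtree has 0 nodes { }, right has 7 {38, 33, 12, 17, 24, 27, 6}.
    Root 17: left subtree has 3 nodes {38, 33, 12}, right has 3 {24, 27, 6}.
      Root 38: left subtree has 0 nodes { }, right has 2 {33, 12}.
        Root 33: left subtree has 0 nodes { }, right has 1 {12}.
      Root 27: left subtree has 1 node {24}, right has 1 {6}.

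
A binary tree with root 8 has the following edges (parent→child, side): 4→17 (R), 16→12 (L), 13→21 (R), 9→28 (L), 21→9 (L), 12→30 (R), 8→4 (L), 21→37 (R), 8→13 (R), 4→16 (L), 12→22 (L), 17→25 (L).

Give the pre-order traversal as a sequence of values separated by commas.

8, 4, 16, 12, 22, 30, 17, 25, 13, 21, 9, 28, 37

Pre-order visits the node, then its left subtree, then its right subtree.
Visit 8.
At 8: go left to 4.
  Visit 4.
  At 4: go left to 16.
    Visit 16.
    At 16: go left to 12.
      Visit 12.
      At 12: go left to 22.
        22 is a leaf — visit 22.
      At 12: go right to 30.
        30 is a leaf — visit 30.
    At 16: no right child.
  At 4: go right to 17.
    Visit 17.
    At 17: go left to 25.
      25 is a leaf — visit 25.
    At 17: no right child.
At 8: go right to 13.
  Visit 13.
  At 13: no left child.
  At 13: go right to 21.
    Visit 21.
    At 21: go left to 9.
      Visit 9.
      At 9: go left to 28.
        28 is a leaf — visit 28.
      At 9: no right child.
    At 21: go right to 37.
      37 is a leaf — visit 37.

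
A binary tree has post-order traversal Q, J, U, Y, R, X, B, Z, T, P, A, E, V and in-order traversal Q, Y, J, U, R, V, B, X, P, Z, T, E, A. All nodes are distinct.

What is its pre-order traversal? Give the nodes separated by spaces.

V R Y Q U J E P B X T Z A

The last element of post-order is the root; it splits in-order into left and right subtrees.
Root V: left subtree has 5 nodes {Q, Y, J, U, R}, right has 7 {B, X, P, Z, T, E, A}.
  Root R: left subtree has 4 nodes {Q, Y, J, U}, right has 0 { }.
    Root Y: left subtree has 1 node {Q}, right has 2 {J, U}.
      Root U: left subtree has 1 node {J}, right has 0 { }.
  Root E: left subtree has 5 nodes {B, X, P, Z, T}, right has 1 {A}.
    Root P: left subtree has 2 nodes {B, X}, right has 2 {Z, T}.
      Root B: left subtree has 0 nodes { }, right has 1 {X}.
      Root T: left subtree has 1 node {Z}, right has 0 { }.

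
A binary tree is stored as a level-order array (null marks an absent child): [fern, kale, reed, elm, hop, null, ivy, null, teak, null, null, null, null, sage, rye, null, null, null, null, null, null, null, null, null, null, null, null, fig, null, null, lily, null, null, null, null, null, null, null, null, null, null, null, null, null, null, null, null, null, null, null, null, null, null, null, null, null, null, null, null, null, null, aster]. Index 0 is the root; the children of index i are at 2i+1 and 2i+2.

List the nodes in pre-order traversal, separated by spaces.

Pre-order visits the node, then its left subtree, then its right subtree.
Visit fern.
At fern: go left to kale.
  Visit kale.
  At kale: go left to elm.
    Visit elm.
    At elm: no left child.
    At elm: go right to teak.
      teak is a leaf — visit teak.
  At kale: go right to hop.
    hop is a leaf — visit hop.
At fern: go right to reed.
  Visit reed.
  At reed: no left child.
  At reed: go right to ivy.
    Visit ivy.
    At ivy: go left to sage.
      Visit sage.
      At sage: go left to fig.
        fig is a leaf — visit fig.
      At sage: no right child.
    At ivy: go right to rye.
      Visit rye.
      At rye: no left child.
      At rye: go right to lily.
        Visit lily.
        At lily: go left to aster.
          aster is a leaf — visit aster.
        At lily: no right child.

fern kale elm teak hop reed ivy sage fig rye lily aster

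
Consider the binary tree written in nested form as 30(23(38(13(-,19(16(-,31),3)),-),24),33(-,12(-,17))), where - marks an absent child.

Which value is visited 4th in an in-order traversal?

In-order visits the left subtree, then the node, then the right subtree.
At 30: go left to 23.
  At 23: go left to 38.
    At 38: go left to 13.
      At 13: no left child.
      Visit 13.
      At 13: go right to 19.
        At 19: go left to 16.
          At 16: no left child.
          Visit 16.
          At 16: go right to 31.
            31 is a leaf — visit 31.
        Visit 19.
        At 19: go right to 3.
          3 is a leaf — visit 3.
    Visit 38.
    At 38: no right child.
  Visit 23.
  At 23: go right to 24.
    24 is a leaf — visit 24.
Visit 30.
At 30: go right to 33.
  At 33: no left child.
  Visit 33.
  At 33: go right to 12.
    At 12: no left child.
    Visit 12.
    At 12: go right to 17.
      17 is a leaf — visit 17.
Full in-order sequence: 13, 16, 31, 19, 3, 38, 23, 24, 30, 33, 12, 17.

19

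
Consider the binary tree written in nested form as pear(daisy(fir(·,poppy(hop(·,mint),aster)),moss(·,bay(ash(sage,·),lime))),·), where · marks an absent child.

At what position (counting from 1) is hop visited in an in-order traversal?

2

In-order visits the left subtree, then the node, then the right subtree.
At pear: go left to daisy.
  At daisy: go left to fir.
    At fir: no left child.
    Visit fir.
    At fir: go right to poppy.
      At poppy: go left to hop.
        At hop: no left child.
        Visit hop.
        At hop: go right to mint.
          mint is a leaf — visit mint.
      Visit poppy.
      At poppy: go right to aster.
        aster is a leaf — visit aster.
  Visit daisy.
  At daisy: go right to moss.
    At moss: no left child.
    Visit moss.
    At moss: go right to bay.
      At bay: go left to ash.
        At ash: go left to sage.
          sage is a leaf — visit sage.
        Visit ash.
        At ash: no right child.
      Visit bay.
      At bay: go right to lime.
        lime is a leaf — visit lime.
Visit pear.
At pear: no right child.
Full in-order sequence: fir, hop, mint, poppy, aster, daisy, moss, sage, ash, bay, lime, pear.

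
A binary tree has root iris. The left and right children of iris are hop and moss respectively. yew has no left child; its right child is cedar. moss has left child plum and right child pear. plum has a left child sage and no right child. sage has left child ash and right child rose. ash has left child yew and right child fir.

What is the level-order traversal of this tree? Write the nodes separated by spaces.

iris hop moss plum pear sage ash rose yew fir cedar

Level-order visits nodes level by level from the root, left to right within each level.
Level 0: iris
Level 1: hop, moss
Level 2: plum, pear
Level 3: sage
Level 4: ash, rose
Level 5: yew, fir
Level 6: cedar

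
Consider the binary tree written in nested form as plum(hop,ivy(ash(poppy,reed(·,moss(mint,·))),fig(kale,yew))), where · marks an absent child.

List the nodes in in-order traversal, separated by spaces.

hop plum poppy ash reed mint moss ivy kale fig yew

In-order visits the left subtree, then the node, then the right subtree.
At plum: go left to hop.
  hop is a leaf — visit hop.
Visit plum.
At plum: go right to ivy.
  At ivy: go left to ash.
    At ash: go left to poppy.
      poppy is a leaf — visit poppy.
    Visit ash.
    At ash: go right to reed.
      At reed: no left child.
      Visit reed.
      At reed: go right to moss.
        At moss: go left to mint.
          mint is a leaf — visit mint.
        Visit moss.
        At moss: no right child.
  Visit ivy.
  At ivy: go right to fig.
    At fig: go left to kale.
      kale is a leaf — visit kale.
    Visit fig.
    At fig: go right to yew.
      yew is a leaf — visit yew.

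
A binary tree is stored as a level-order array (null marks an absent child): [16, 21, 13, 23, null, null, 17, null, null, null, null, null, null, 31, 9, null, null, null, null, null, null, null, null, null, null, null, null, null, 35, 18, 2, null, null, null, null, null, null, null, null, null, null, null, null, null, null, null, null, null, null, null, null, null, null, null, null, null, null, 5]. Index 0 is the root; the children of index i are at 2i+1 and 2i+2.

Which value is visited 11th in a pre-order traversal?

Pre-order visits the node, then its left subtree, then its right subtree.
Visit 16.
At 16: go left to 21.
  Visit 21.
  At 21: go left to 23.
    23 is a leaf — visit 23.
  At 21: no right child.
At 16: go right to 13.
  Visit 13.
  At 13: no left child.
  At 13: go right to 17.
    Visit 17.
    At 17: go left to 31.
      Visit 31.
      At 31: no left child.
      At 31: go right to 35.
        Visit 35.
        At 35: go left to 5.
          5 is a leaf — visit 5.
        At 35: no right child.
    At 17: go right to 9.
      Visit 9.
      At 9: go left to 18.
        18 is a leaf — visit 18.
      At 9: go right to 2.
        2 is a leaf — visit 2.
Full pre-order sequence: 16, 21, 23, 13, 17, 31, 35, 5, 9, 18, 2.

2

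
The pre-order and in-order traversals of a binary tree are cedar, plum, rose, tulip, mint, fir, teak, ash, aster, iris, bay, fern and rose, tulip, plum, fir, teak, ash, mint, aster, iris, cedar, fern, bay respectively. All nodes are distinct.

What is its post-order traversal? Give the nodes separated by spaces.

The first element of pre-order is the root; it splits in-order into left and right subtrees.
Root cedar: left subtree has 9 nodes {rose, tulip, plum, fir, teak, ash, mint, aster, iris}, right has 2 {fern, bay}.
  Root plum: left subtree has 2 nodes {rose, tulip}, right has 6 {fir, teak, ash, mint, aster, iris}.
    Root rose: left subtree has 0 nodes { }, right has 1 {tulip}.
    Root mint: left subtree has 3 nodes {fir, teak, ash}, right has 2 {aster, iris}.
      Root fir: left subtree has 0 nodes { }, right has 2 {teak, ash}.
        Root teak: left subtree has 0 nodes { }, right has 1 {ash}.
      Root aster: left subtree has 0 nodes { }, right has 1 {iris}.
  Root bay: left subtree has 1 node {fern}, right has 0 { }.

tulip rose ash teak fir iris aster mint plum fern bay cedar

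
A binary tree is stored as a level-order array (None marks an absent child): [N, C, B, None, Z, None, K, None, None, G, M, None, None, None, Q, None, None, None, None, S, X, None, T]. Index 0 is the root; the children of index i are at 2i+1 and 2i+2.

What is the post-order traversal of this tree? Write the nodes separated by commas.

S, X, G, T, M, Z, C, Q, K, B, N

Post-order visits the left subtree, then the right subtree, then the node.
At N: go left to C.
  At C: no left child.
  At C: go right to Z.
    At Z: go left to G.
      At G: go left to S.
        S is a leaf — visit S.
      At G: go right to X.
        X is a leaf — visit X.
      Visit G.
    At Z: go right to M.
      At M: no left child.
      At M: go right to T.
        T is a leaf — visit T.
      Visit M.
    Visit Z.
  Visit C.
At N: go right to B.
  At B: no left child.
  At B: go right to K.
    At K: no left child.
    At K: go right to Q.
      Q is a leaf — visit Q.
    Visit K.
  Visit B.
Visit N.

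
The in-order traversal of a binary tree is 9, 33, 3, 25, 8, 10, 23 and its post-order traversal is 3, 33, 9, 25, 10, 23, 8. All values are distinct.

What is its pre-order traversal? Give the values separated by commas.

8, 25, 9, 33, 3, 23, 10

The last element of post-order is the root; it splits in-order into left and right subtrees.
Root 8: left subtree has 4 nodes {9, 33, 3, 25}, right has 2 {10, 23}.
  Root 25: left subtree has 3 nodes {9, 33, 3}, right has 0 { }.
    Root 9: left subtree has 0 nodes { }, right has 2 {33, 3}.
      Root 33: left subtree has 0 nodes { }, right has 1 {3}.
  Root 23: left subtree has 1 node {10}, right has 0 { }.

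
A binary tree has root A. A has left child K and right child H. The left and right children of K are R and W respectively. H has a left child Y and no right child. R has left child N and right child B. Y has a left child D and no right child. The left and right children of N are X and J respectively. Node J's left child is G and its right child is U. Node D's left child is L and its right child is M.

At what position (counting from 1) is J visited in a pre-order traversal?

6

Pre-order visits the node, then its left subtree, then its right subtree.
Visit A.
At A: go left to K.
  Visit K.
  At K: go left to R.
    Visit R.
    At R: go left to N.
      Visit N.
      At N: go left to X.
        X is a leaf — visit X.
      At N: go right to J.
        Visit J.
        At J: go left to G.
          G is a leaf — visit G.
        At J: go right to U.
          U is a leaf — visit U.
    At R: go right to B.
      B is a leaf — visit B.
  At K: go right to W.
    W is a leaf — visit W.
At A: go right to H.
  Visit H.
  At H: go left to Y.
    Visit Y.
    At Y: go left to D.
      Visit D.
      At D: go left to L.
        L is a leaf — visit L.
      At D: go right to M.
        M is a leaf — visit M.
    At Y: no right child.
  At H: no right child.
Full pre-order sequence: A, K, R, N, X, J, G, U, B, W, H, Y, D, L, M.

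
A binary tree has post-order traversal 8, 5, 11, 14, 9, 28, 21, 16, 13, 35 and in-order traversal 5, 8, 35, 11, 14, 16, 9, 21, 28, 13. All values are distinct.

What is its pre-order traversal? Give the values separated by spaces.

35 5 8 13 16 14 11 21 9 28

The last element of post-order is the root; it splits in-order into left and right subtrees.
Root 35: left subtree has 2 nodes {5, 8}, right has 7 {11, 14, 16, 9, 21, 28, 13}.
  Root 5: left subtree has 0 nodes { }, right has 1 {8}.
  Root 13: left subtree has 6 nodes {11, 14, 16, 9, 21, 28}, right has 0 { }.
    Root 16: left subtree has 2 nodes {11, 14}, right has 3 {9, 21, 28}.
      Root 14: left subtree has 1 node {11}, right has 0 { }.
      Root 21: left subtree has 1 node {9}, right has 1 {28}.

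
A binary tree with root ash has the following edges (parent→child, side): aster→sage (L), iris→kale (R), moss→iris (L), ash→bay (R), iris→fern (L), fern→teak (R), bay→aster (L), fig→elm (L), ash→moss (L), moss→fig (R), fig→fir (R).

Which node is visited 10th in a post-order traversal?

aster

Post-order visits the left subtree, then the right subtree, then the node.
At ash: go left to moss.
  At moss: go left to iris.
    At iris: go left to fern.
      At fern: no left child.
      At fern: go right to teak.
        teak is a leaf — visit teak.
      Visit fern.
    At iris: go right to kale.
      kale is a leaf — visit kale.
    Visit iris.
  At moss: go right to fig.
    At fig: go left to elm.
      elm is a leaf — visit elm.
    At fig: go right to fir.
      fir is a leaf — visit fir.
    Visit fig.
  Visit moss.
At ash: go right to bay.
  At bay: go left to aster.
    At aster: go left to sage.
      sage is a leaf — visit sage.
    At aster: no right child.
    Visit aster.
  At bay: no right child.
  Visit bay.
Visit ash.
Full post-order sequence: teak, fern, kale, iris, elm, fir, fig, moss, sage, aster, bay, ash.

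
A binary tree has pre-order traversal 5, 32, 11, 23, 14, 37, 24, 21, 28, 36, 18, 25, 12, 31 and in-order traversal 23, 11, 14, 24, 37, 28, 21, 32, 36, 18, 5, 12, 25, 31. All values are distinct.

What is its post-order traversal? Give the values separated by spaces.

23 24 28 21 37 14 11 18 36 32 12 31 25 5

The first element of pre-order is the root; it splits in-order into left and right subtrees.
Root 5: left subtree has 10 nodes {23, 11, 14, 24, 37, 28, 21, 32, 36, 18}, right has 3 {12, 25, 31}.
  Root 32: left subtree has 7 nodes {23, 11, 14, 24, 37, 28, 21}, right has 2 {36, 18}.
    Root 11: left subtree has 1 node {23}, right has 5 {14, 24, 37, 28, 21}.
      Root 14: left subtree has 0 nodes { }, right has 4 {24, 37, 28, 21}.
        Root 37: left subtree has 1 node {24}, right has 2 {28, 21}.
          Root 21: left subtree has 1 node {28}, right has 0 { }.
    Root 36: left subtree has 0 nodes { }, right has 1 {18}.
  Root 25: left subtree has 1 node {12}, right has 1 {31}.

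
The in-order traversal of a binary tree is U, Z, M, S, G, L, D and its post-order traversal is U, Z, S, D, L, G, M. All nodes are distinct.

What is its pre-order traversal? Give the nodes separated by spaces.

The last element of post-order is the root; it splits in-order into left and right subtrees.
Root M: left subtree has 2 nodes {U, Z}, right has 4 {S, G, L, D}.
  Root Z: left subtree has 1 node {U}, right has 0 { }.
  Root G: left subtree has 1 node {S}, right has 2 {L, D}.
    Root L: left subtree has 0 nodes { }, right has 1 {D}.

M Z U G S L D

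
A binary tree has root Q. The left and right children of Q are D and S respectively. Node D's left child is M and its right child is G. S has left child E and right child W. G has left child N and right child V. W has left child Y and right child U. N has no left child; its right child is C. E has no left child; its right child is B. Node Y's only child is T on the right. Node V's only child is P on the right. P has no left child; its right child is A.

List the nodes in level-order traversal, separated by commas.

Level-order visits nodes level by level from the root, left to right within each level.
Level 0: Q
Level 1: D, S
Level 2: M, G, E, W
Level 3: N, V, B, Y, U
Level 4: C, P, T
Level 5: A

Q, D, S, M, G, E, W, N, V, B, Y, U, C, P, T, A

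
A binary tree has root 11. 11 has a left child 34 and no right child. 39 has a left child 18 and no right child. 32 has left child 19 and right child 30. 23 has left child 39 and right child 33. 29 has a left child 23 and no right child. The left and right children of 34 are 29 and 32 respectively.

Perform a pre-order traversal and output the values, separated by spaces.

11 34 29 23 39 18 33 32 19 30

Pre-order visits the node, then its left subtree, then its right subtree.
Visit 11.
At 11: go left to 34.
  Visit 34.
  At 34: go left to 29.
    Visit 29.
    At 29: go left to 23.
      Visit 23.
      At 23: go left to 39.
        Visit 39.
        At 39: go left to 18.
          18 is a leaf — visit 18.
        At 39: no right child.
      At 23: go right to 33.
        33 is a leaf — visit 33.
    At 29: no right child.
  At 34: go right to 32.
    Visit 32.
    At 32: go left to 19.
      19 is a leaf — visit 19.
    At 32: go right to 30.
      30 is a leaf — visit 30.
At 11: no right child.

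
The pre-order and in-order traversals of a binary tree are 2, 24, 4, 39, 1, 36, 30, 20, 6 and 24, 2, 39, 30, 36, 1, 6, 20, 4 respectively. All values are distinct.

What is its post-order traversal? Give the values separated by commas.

24, 30, 36, 6, 20, 1, 39, 4, 2

The first element of pre-order is the root; it splits in-order into left and right subtrees.
Root 2: left subtree has 1 node {24}, right has 7 {39, 30, 36, 1, 6, 20, 4}.
  Root 4: left subtree has 6 nodes {39, 30, 36, 1, 6, 20}, right has 0 { }.
    Root 39: left subtree has 0 nodes { }, right has 5 {30, 36, 1, 6, 20}.
      Root 1: left subtree has 2 nodes {30, 36}, right has 2 {6, 20}.
        Root 36: left subtree has 1 node {30}, right has 0 { }.
        Root 20: left subtree has 1 node {6}, right has 0 { }.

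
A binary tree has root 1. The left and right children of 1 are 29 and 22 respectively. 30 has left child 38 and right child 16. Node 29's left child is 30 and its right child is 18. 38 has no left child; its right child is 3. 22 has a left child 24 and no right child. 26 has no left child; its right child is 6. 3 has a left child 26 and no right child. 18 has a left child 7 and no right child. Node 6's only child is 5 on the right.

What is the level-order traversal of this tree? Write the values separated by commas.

1, 29, 22, 30, 18, 24, 38, 16, 7, 3, 26, 6, 5

Level-order visits nodes level by level from the root, left to right within each level.
Level 0: 1
Level 1: 29, 22
Level 2: 30, 18, 24
Level 3: 38, 16, 7
Level 4: 3
Level 5: 26
Level 6: 6
Level 7: 5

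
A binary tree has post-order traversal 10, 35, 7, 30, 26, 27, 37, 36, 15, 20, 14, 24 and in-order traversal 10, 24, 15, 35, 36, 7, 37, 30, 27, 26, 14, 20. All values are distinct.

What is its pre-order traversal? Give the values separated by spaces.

24 10 14 15 36 35 37 7 27 30 26 20

The last element of post-order is the root; it splits in-order into left and right subtrees.
Root 24: left subtree has 1 node {10}, right has 10 {15, 35, 36, 7, 37, 30, 27, 26, 14, 20}.
  Root 14: left subtree has 8 nodes {15, 35, 36, 7, 37, 30, 27, 26}, right has 1 {20}.
    Root 15: left subtree has 0 nodes { }, right has 7 {35, 36, 7, 37, 30, 27, 26}.
      Root 36: left subtree has 1 node {35}, right has 5 {7, 37, 30, 27, 26}.
        Root 37: left subtree has 1 node {7}, right has 3 {30, 27, 26}.
          Root 27: left subtree has 1 node {30}, right has 1 {26}.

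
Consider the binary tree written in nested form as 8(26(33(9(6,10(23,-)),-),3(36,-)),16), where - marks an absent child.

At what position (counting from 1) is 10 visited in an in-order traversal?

In-order visits the left subtree, then the node, then the right subtree.
At 8: go left to 26.
  At 26: go left to 33.
    At 33: go left to 9.
      At 9: go left to 6.
        6 is a leaf — visit 6.
      Visit 9.
      At 9: go right to 10.
        At 10: go left to 23.
          23 is a leaf — visit 23.
        Visit 10.
        At 10: no right child.
    Visit 33.
    At 33: no right child.
  Visit 26.
  At 26: go right to 3.
    At 3: go left to 36.
      36 is a leaf — visit 36.
    Visit 3.
    At 3: no right child.
Visit 8.
At 8: go right to 16.
  16 is a leaf — visit 16.
Full in-order sequence: 6, 9, 23, 10, 33, 26, 36, 3, 8, 16.

4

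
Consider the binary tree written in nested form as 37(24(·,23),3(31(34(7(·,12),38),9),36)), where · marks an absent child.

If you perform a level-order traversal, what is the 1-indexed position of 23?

4

Level-order visits nodes level by level from the root, left to right within each level.
Level 0: 37
Level 1: 24, 3
Level 2: 23, 31, 36
Level 3: 34, 9
Level 4: 7, 38
Level 5: 12
Full level-order sequence: 37, 24, 3, 23, 31, 36, 34, 9, 7, 38, 12.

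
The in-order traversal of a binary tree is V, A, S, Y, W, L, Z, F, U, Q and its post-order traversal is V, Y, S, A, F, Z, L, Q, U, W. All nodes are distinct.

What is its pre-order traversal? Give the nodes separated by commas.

The last element of post-order is the root; it splits in-order into left and right subtrees.
Root W: left subtree has 4 nodes {V, A, S, Y}, right has 5 {L, Z, F, U, Q}.
  Root A: left subtree has 1 node {V}, right has 2 {S, Y}.
    Root S: left subtree has 0 nodes { }, right has 1 {Y}.
  Root U: left subtree has 3 nodes {L, Z, F}, right has 1 {Q}.
    Root L: left subtree has 0 nodes { }, right has 2 {Z, F}.
      Root Z: left subtree has 0 nodes { }, right has 1 {F}.

W, A, V, S, Y, U, L, Z, F, Q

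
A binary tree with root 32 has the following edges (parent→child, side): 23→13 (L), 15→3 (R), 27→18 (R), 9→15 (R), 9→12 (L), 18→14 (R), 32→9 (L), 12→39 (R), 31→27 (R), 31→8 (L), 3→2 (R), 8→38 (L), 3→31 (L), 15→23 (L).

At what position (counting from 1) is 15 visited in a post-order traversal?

Post-order visits the left subtree, then the right subtree, then the node.
At 32: go left to 9.
  At 9: go left to 12.
    At 12: no left child.
    At 12: go right to 39.
      39 is a leaf — visit 39.
    Visit 12.
  At 9: go right to 15.
    At 15: go left to 23.
      At 23: go left to 13.
        13 is a leaf — visit 13.
      At 23: no right child.
      Visit 23.
    At 15: go right to 3.
      At 3: go left to 31.
        At 31: go left to 8.
          At 8: go left to 38.
            38 is a leaf — visit 38.
          At 8: no right child.
          Visit 8.
        At 31: go right to 27.
          At 27: no left child.
          At 27: go right to 18.
            At 18: no left child.
            At 18: go right to 14.
              14 is a leaf — visit 14.
            Visit 18.
          Visit 27.
        Visit 31.
      At 3: go right to 2.
        2 is a leaf — visit 2.
      Visit 3.
    Visit 15.
  Visit 9.
At 32: no right child.
Visit 32.
Full post-order sequence: 39, 12, 13, 23, 38, 8, 14, 18, 27, 31, 2, 3, 15, 9, 32.

13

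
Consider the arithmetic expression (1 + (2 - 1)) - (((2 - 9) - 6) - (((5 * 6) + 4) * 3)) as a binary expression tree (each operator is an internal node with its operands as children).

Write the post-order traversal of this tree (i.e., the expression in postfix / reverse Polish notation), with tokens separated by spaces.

Post-order on an expression tree gives postfix notation: for each operator, emit left operand, right operand, then the operator.

1 2 1 - + 2 9 - 6 - 5 6 * 4 + 3 * - -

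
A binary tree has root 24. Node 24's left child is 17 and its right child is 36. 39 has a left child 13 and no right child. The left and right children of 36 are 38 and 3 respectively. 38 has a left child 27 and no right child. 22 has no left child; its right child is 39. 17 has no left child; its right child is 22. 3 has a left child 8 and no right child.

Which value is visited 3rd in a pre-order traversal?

22

Pre-order visits the node, then its left subtree, then its right subtree.
Visit 24.
At 24: go left to 17.
  Visit 17.
  At 17: no left child.
  At 17: go right to 22.
    Visit 22.
    At 22: no left child.
    At 22: go right to 39.
      Visit 39.
      At 39: go left to 13.
        13 is a leaf — visit 13.
      At 39: no right child.
At 24: go right to 36.
  Visit 36.
  At 36: go left to 38.
    Visit 38.
    At 38: go left to 27.
      27 is a leaf — visit 27.
    At 38: no right child.
  At 36: go right to 3.
    Visit 3.
    At 3: go left to 8.
      8 is a leaf — visit 8.
    At 3: no right child.
Full pre-order sequence: 24, 17, 22, 39, 13, 36, 38, 27, 3, 8.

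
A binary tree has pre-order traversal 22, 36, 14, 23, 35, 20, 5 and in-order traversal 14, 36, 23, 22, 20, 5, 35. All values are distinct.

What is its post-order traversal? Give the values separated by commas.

14, 23, 36, 5, 20, 35, 22

The first element of pre-order is the root; it splits in-order into left and right subtrees.
Root 22: left subtree has 3 nodes {14, 36, 23}, right has 3 {20, 5, 35}.
  Root 36: left subtree has 1 node {14}, right has 1 {23}.
  Root 35: left subtree has 2 nodes {20, 5}, right has 0 { }.
    Root 20: left subtree has 0 nodes { }, right has 1 {5}.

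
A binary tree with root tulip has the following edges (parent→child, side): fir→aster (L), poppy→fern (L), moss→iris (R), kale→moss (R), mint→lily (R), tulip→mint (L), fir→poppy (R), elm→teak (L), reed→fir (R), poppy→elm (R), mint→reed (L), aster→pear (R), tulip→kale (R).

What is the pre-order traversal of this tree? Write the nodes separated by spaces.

tulip mint reed fir aster pear poppy fern elm teak lily kale moss iris

Pre-order visits the node, then its left subtree, then its right subtree.
Visit tulip.
At tulip: go left to mint.
  Visit mint.
  At mint: go left to reed.
    Visit reed.
    At reed: no left child.
    At reed: go right to fir.
      Visit fir.
      At fir: go left to aster.
        Visit aster.
        At aster: no left child.
        At aster: go right to pear.
          pear is a leaf — visit pear.
      At fir: go right to poppy.
        Visit poppy.
        At poppy: go left to fern.
          fern is a leaf — visit fern.
        At poppy: go right to elm.
          Visit elm.
          At elm: go left to teak.
            teak is a leaf — visit teak.
          At elm: no right child.
  At mint: go right to lily.
    lily is a leaf — visit lily.
At tulip: go right to kale.
  Visit kale.
  At kale: no left child.
  At kale: go right to moss.
    Visit moss.
    At moss: no left child.
    At moss: go right to iris.
      iris is a leaf — visit iris.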